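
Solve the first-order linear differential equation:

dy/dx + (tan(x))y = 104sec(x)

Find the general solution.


P(x) = tan(x) ⇒ μ = e^(∫tan(x)dx) = sec(x).
(sec(x) y)' = 104sec²(x) ⇒ sec(x) y = 104tan(x) + C.
Multiply by cos(x): y = 104sin(x) + C·cos(x).


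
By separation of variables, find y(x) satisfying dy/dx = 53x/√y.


Separate: √y dy = 53x dx.
Integrate: (2/3)y^(3/2) = (53/2)x² + C.


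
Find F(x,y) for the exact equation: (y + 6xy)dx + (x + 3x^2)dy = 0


Check exactness: ∂M/∂y = 1 + 6x and ∂N/∂x = 1 + 6x; equal, so the equation is exact.
Integrate M with respect to x (treating y as constant): ∫M dx = xy + 3x^2y + h(y).
Differentiate w.r.t. y and set equal to N: all terms match, so h'(y) = 0 and h is a constant absorbed into C.
General solution: xy + 3x^2y = C.


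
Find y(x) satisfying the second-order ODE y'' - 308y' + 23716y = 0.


Characteristic equation: r² - 308r + 23716 = 0, i.e. (r - 154)² = 0.
Repeated root r = 154; include an x factor for the second linearly independent solution.
General solution: y = (C₁ + C₂x)e^(154x).


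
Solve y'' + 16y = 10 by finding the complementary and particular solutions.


Homogeneous part: r² + 16 = 0 ⇒ r = ±4i, so y_h = C₁cos(4x) + C₂sin(4x).
Try constant y_p = A; plug in: 16A = 10 ⇒ A = 5/8.
General solution: y = C₁cos(4x) + C₂sin(4x) + 5/8.


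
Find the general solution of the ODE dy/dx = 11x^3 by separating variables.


Integrate both sides with respect to x: y = ∫ 11x^3 dx = (11/4)x^4 + C.


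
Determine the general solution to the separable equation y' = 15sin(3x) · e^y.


Separate: e^(-y) dy = 15sin(3x) dx.
Integrate: -e^(-y) = -5cos(3x) + C₀.
Rearrange: e^(-y) = 5cos(3x) + C.


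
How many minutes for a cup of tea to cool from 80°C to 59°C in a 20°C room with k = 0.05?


From T(t) = T_a + (T₀ - T_a)e^(-kt), set T(t) = 59:
(59 - 20) / (80 - 20) = e^(-0.05t), so t = -ln(0.650)/0.05 ≈ 8.6 minutes.


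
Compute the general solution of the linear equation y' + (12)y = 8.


P(x) = 12, Q(x) = 8; integrating factor μ = e^(12x).
(μ y)' = 8e^(12x) ⇒ μ y = (2/3)e^(12x) + C.
Divide by μ: y = 2/3 + Ce^(-12x).


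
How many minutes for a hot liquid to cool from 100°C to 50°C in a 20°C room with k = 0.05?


From T(t) = T_a + (T₀ - T_a)e^(-kt), set T(t) = 50:
(50 - 20) / (100 - 20) = e^(-0.05t), so t = -ln(0.375)/0.05 ≈ 19.6 minutes.


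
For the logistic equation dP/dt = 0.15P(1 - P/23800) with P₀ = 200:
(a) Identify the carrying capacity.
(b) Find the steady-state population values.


Logistic ODE dP/dt = 0.15P(1 - P/23800) has equilibria where dP/dt = 0, i.e. P = 0 or P = 23800.
The coefficient (1 - P/K) = 0 when P = K, identifying K = 23800 as the carrying capacity.
(a) K = 23800; (b) equilibria P = 0 and P = 23800.


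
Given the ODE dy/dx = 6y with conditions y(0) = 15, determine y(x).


General solution of y' = 6y is y = Ce^(6x).
Apply y(0) = 15: C = 15.
Particular solution: y = 15e^(6x).


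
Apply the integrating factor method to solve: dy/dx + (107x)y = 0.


P(x) = 107x ⇒ μ = e^((107/2)x²).
Q(x) = 0 so μ y is constant: y = Ce^(-(107/2)x²).


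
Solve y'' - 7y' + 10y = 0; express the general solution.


Characteristic equation: r² - 7r + 10 = 0.
Factor: (r - 2)(r - 5) = 0 ⇒ r = 2, 5 (distinct real).
General solution: y = C₁e^(2x) + C₂e^(5x).


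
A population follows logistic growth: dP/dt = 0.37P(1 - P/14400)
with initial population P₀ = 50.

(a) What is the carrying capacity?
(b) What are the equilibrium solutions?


Logistic ODE dP/dt = 0.37P(1 - P/14400) has equilibria where dP/dt = 0, i.e. P = 0 or P = 14400.
The coefficient (1 - P/K) = 0 when P = K, identifying K = 14400 as the carrying capacity.
(a) K = 14400; (b) equilibria P = 0 and P = 14400.


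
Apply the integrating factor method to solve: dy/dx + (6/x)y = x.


P(x) = 6/x ⇒ μ = x^6.
(x^6 y)' = x^7 ⇒ x^6 y = x^8/(8) + C.
Solve for y: y = (1/8)x^2 + C/x^6.


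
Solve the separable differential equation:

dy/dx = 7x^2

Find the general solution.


Integrate both sides with respect to x: y = ∫ 7x^2 dx = (7/3)x^3 + C.


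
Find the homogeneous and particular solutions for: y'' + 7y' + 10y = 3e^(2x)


Characteristic roots of r² + 7r + 10 = 0 are -2, -5.
y_h = C₁e^(-2x) + C₂e^(-5x).
Forcing exponent 2 is not a characteristic root; try y_p = Ae^(2x).
Substitute: A·(4 + (7)·2 + (10)) = A·28 = 3, so A = 3/28.
General solution: y = C₁e^(-2x) + C₂e^(-5x) + (3/28)e^(2x).


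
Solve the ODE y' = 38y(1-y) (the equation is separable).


Separate: dy/[y(1-y)] = 38 dx.
Partial fractions: 1/[y(1-y)] = 1/y + 1/(1-y).
Integrate: ln|y/(1-y)| = 38x + C₀.
Solve for y: y = 1/(1 + Ce^(-38x)).


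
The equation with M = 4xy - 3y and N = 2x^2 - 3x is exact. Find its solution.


Check exactness: ∂M/∂y = 4x - 3 and ∂N/∂x = 4x - 3; equal, so the equation is exact.
Integrate M with respect to x (treating y as constant): ∫M dx = 2x^2y - 3xy + h(y).
Differentiate w.r.t. y and set equal to N: all terms match, so h'(y) = 0 and h is a constant absorbed into C.
General solution: 2x^2y - 3xy = C.


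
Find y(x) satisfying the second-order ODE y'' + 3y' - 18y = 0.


Characteristic equation: r² + 3r - 18 = 0.
Factor: (r + 6)(r - 3) = 0 ⇒ r = -6, 3 (distinct real).
General solution: y = C₁e^(-6x) + C₂e^(3x).


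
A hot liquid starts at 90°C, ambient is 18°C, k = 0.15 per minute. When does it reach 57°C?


From T(t) = T_a + (T₀ - T_a)e^(-kt), set T(t) = 57:
(57 - 18) / (90 - 18) = e^(-0.15t), so t = -ln(0.542)/0.15 ≈ 4.1 minutes.


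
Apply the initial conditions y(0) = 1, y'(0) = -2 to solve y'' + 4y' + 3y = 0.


Characteristic roots of r² + 4r + 3 = 0 are -1, -3.
General solution y = c₁ e^(-x) + c₂ e^(-3x).
Apply y(0) = 1: c₁ + c₂ = 1. Apply y'(0) = -2: -1 c₁ - 3 c₂ = -2.
Solve: c₁ = 1/2, c₂ = 1/2.
Particular solution: y = (1/2)e^(-x) + (1/2)e^(-3x).


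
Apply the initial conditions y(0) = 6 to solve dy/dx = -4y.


General solution of y' = -4y is y = Ce^(-4x).
Apply y(0) = 6: C = 6.
Particular solution: y = 6e^(-4x).


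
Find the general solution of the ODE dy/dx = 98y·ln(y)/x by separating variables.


Separate: dy/[y ln(y)] = 98 dx/x.
Substitute u = ln(y): du/u = 98 dx/x.
Integrate: ln|ln(y)| = 98ln|x| + C₀, hence ln(y) = C·x^98.


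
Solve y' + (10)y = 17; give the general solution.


P(x) = 10, Q(x) = 17; integrating factor μ = e^(10x).
(μ y)' = 17e^(10x) ⇒ μ y = (17/10)e^(10x) + C.
Divide by μ: y = 17/10 + Ce^(-10x).


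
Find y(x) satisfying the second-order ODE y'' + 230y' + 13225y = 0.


Characteristic equation: r² + 230r + 13225 = 0, i.e. (r + 115)² = 0.
Repeated root r = -115; include an x factor for the second linearly independent solution.
General solution: y = (C₁ + C₂x)e^(-115x).


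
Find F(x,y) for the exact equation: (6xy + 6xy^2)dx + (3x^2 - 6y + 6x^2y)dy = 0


Check exactness: ∂M/∂y = 6x + 12xy and ∂N/∂x = 6x + 12xy; equal, so the equation is exact.
Integrate M with respect to x (treating y as constant): ∫M dx = 3x^2y + 3x^2y^2 + h(y).
Differentiate w.r.t. y and set equal to N: the x-dependent terms already match, leaving h'(y) = -6y. Integrate: h(y) = -3y^2.
So F(x,y) = 3x^2y - 3y^2 + 3x^2y^2.
General solution: 3x^2y - 3y^2 + 3x^2y^2 = C.


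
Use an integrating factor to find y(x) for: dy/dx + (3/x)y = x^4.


P(x) = 3/x ⇒ μ = x^3.
(x^3 y)' = x^3·x^4 = x^7.
Integrate: x^3 y = x^8/(8) + C.
Solve for y: y = (1/8)x^5 + C/x^3.


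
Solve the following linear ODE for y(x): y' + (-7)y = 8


P(x) = -7 ⇒ μ = e^(-7x).
(μ y)' = 8e^(-7x) ⇒ μ y = -(8/7)e^(-7x) + C.
Divide by μ: y = -8/7 + Ce^(7x).


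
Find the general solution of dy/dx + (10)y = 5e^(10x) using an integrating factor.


P(x) = 10 ⇒ μ = e^(10x).
(μ y)' = 5e^(20x) ⇒ μ y = (5/20)e^(20x) + C.
Divide by μ: y = (1/4)e^(10x) + Ce^(-10x).


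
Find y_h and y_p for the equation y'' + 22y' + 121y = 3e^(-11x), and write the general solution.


Characteristic polynomial (r + 11)² = 0; repeated root r = -11.
y_h = (C₁ + C₂x)e^(-11x). Forcing matches the repeated root (resonance), so try y_p = Ax² e^(-11x).
Substitute and solve for A: 2A = 3, so A = 3/2.
General solution: y = (C₁ + C₂x + (3/2)x²)e^(-11x).


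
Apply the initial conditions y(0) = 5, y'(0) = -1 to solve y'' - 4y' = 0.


Characteristic roots of r² - 4r = 0 are 0, 4.
General solution y = c₁ + c₂ e^(4x).
Apply y(0) = 5: c₁ + c₂ = 5. Apply y'(0) = -1: 0 c₁ + 4 c₂ = -1.
Solve: c₁ = 21/4, c₂ = -1/4.
Particular solution: y = 21/4 - (1/4)e^(4x).


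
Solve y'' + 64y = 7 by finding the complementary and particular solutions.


Homogeneous part: r² + 64 = 0 ⇒ r = ±8i, so y_h = C₁cos(8x) + C₂sin(8x).
Try constant y_p = A; plug in: 64A = 7 ⇒ A = 7/64.
General solution: y = C₁cos(8x) + C₂sin(8x) + 7/64.


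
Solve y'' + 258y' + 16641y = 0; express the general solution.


Characteristic equation: r² + 258r + 16641 = 0, i.e. (r + 129)² = 0.
Repeated root r = -129; include an x factor for the second linearly independent solution.
General solution: y = (C₁ + C₂x)e^(-129x).


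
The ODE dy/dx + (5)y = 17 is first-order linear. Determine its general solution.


P(x) = 5, Q(x) = 17; integrating factor μ = e^(5x).
(μ y)' = 17e^(5x) ⇒ μ y = (17/5)e^(5x) + C.
Divide by μ: y = 17/5 + Ce^(-5x).


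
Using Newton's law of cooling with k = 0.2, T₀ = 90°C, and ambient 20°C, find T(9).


Newton's law: dT/dt = -k(T - T_a) has solution T(t) = T_a + (T₀ - T_a)e^(-kt).
Plug in T_a = 20, T₀ = 90, k = 0.2, t = 9: T(9) = 20 + (70)e^(-1.80) ≈ 31.6°C.


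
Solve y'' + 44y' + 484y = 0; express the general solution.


Characteristic equation: r² + 44r + 484 = 0, i.e. (r + 22)² = 0.
Repeated root r = -22; include an x factor for the second linearly independent solution.
General solution: y = (C₁ + C₂x)e^(-22x).


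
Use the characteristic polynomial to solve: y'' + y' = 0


Characteristic equation: r² + r = 0.
Factor: (r + 1)(r - 0) = 0 ⇒ r = -1, 0 (distinct real).
General solution: y = C₁e^(-x) + C₂.


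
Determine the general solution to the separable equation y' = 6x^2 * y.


Separate variables: dy/y = 6x^2 dx.
Integrate: ln|y| = 2x^3 + C₀.
Exponentiate: y = Ce^(2x^3).


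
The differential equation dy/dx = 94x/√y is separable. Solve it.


Separate: √y dy = 94x dx.
Integrate: (2/3)y^(3/2) = 47x² + C.


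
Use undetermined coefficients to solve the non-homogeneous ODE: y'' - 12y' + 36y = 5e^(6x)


Characteristic polynomial (r - 6)² = 0; repeated root r = 6.
y_h = (C₁ + C₂x)e^(6x). Forcing matches the repeated root (resonance), so try y_p = Ax² e^(6x).
Substitute and solve for A: 2A = 5, so A = 5/2.
General solution: y = (C₁ + C₂x + (5/2)x²)e^(6x).


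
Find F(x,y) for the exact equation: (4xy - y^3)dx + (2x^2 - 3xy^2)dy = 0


Check exactness: ∂M/∂y = 4x - 3y^2 and ∂N/∂x = 4x - 3y^2; equal, so the equation is exact.
Integrate M with respect to x (treating y as constant): ∫M dx = 2x^2y - xy^3 + h(y).
Differentiate w.r.t. y and set equal to N: all terms match, so h'(y) = 0 and h is a constant absorbed into C.
General solution: 2x^2y - xy^3 = C.


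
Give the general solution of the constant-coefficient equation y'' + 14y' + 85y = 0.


Characteristic equation: r² + 14r + 85 = 0.
Discriminant is negative; roots r = -7 ± 6i (complex conjugate pair).
General solution uses e^(α x)(C₁ cos(β x) + C₂ sin(β x)): y = e^(-7x)(C₁cos(6x) + C₂sin(6x)).


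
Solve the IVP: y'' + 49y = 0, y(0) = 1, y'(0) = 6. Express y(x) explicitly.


Characteristic roots of r² + 49 = 0 are ±7i, so y = C₁cos(7x) + C₂sin(7x).
Apply y(0) = 1: C₁ = 1. Differentiate and apply y'(0) = 6: 7·C₂ = 6, so C₂ = 6/7.
Particular solution: y = cos(7x) + (6/7)sin(7x).


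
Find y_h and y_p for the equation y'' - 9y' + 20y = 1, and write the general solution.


Characteristic roots of r² - 9r + 20 = 0 are 5, 4.
y_h = C₁e^(5x) + C₂e^(4x).
Forcing exponent 0 is not a characteristic root; try y_p = A.
Substitute: A·(0 + (-9)·0 + (20)) = A·20 = 1, so A = 1/20.
General solution: y = C₁e^(5x) + C₂e^(4x) + 1/20.


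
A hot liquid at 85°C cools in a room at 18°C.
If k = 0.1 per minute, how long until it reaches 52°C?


From T(t) = T_a + (T₀ - T_a)e^(-kt), set T(t) = 52:
(52 - 18) / (85 - 18) = e^(-0.1t), so t = -ln(0.507)/0.1 ≈ 6.8 minutes.


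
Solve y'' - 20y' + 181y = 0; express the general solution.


Characteristic equation: r² - 20r + 181 = 0.
Discriminant is negative; roots r = 10 ± 9i (complex conjugate pair).
General solution uses e^(α x)(C₁ cos(β x) + C₂ sin(β x)): y = e^(10x)(C₁cos(9x) + C₂sin(9x)).


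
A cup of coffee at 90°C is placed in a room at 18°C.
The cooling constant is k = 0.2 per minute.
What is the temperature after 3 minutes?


Newton's law: dT/dt = -k(T - T_a) has solution T(t) = T_a + (T₀ - T_a)e^(-kt).
Plug in T_a = 18, T₀ = 90, k = 0.2, t = 3: T(3) = 18 + (72)e^(-0.60) ≈ 57.5°C.


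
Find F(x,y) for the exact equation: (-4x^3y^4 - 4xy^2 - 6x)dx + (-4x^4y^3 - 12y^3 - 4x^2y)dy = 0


Check exactness: ∂M/∂y = -16x^3y^3 - 8xy and ∂N/∂x = -16x^3y^3 - 8xy; equal, so the equation is exact.
Integrate M with respect to x (treating y as constant): ∫M dx = -x^4y^4 - 2x^2y^2 - 3x^2 + h(y).
Differentiate w.r.t. y and set equal to N: the x-dependent terms already match, leaving h'(y) = -12y^3. Integrate: h(y) = -3y^4.
So F(x,y) = -x^4y^4 - 3y^4 - 2x^2y^2 - 3x^2.
General solution: -x^4y^4 - 3y^4 - 2x^2y^2 - 3x^2 = C.


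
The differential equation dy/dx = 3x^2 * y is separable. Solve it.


Separate variables: dy/y = 3x^2 dx.
Integrate: ln|y| = x^3 + C₀.
Exponentiate: y = Ce^(x^3).


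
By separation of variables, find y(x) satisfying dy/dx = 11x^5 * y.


Separate variables: dy/y = 11x^5 dx.
Integrate: ln|y| = (11/6)x^6 + C₀.
Exponentiate: y = Ce^((11/6)x^6).


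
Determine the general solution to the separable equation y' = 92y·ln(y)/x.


Separate: dy/[y ln(y)] = 92 dx/x.
Substitute u = ln(y): du/u = 92 dx/x.
Integrate: ln|ln(y)| = 92ln|x| + C₀, hence ln(y) = C·x^92.


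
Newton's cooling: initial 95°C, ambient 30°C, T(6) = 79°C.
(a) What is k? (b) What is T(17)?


Newton's law: T(t) = T_a + (T₀ - T_a)e^(-kt).
(a) Use T(6) = 79: (79 - 30)/(95 - 30) = e^(-k·6), so k = -ln(0.754)/6 ≈ 0.0471.
(b) Apply k to t = 17: T(17) = 30 + (65)e^(-0.801) ≈ 59.2°C.


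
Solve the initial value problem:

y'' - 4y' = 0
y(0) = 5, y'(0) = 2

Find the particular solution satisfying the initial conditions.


Characteristic roots of r² - 4r = 0 are 0, 4.
General solution y = c₁ + c₂ e^(4x).
Apply y(0) = 5: c₁ + c₂ = 5. Apply y'(0) = 2: 0 c₁ + 4 c₂ = 2.
Solve: c₁ = 9/2, c₂ = 1/2.
Particular solution: y = 9/2 + (1/2)e^(4x).


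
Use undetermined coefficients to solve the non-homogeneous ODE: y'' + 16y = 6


Homogeneous part: r² + 16 = 0 ⇒ r = ±4i, so y_h = C₁cos(4x) + C₂sin(4x).
Try constant y_p = A; plug in: 16A = 6 ⇒ A = 3/8.
General solution: y = C₁cos(4x) + C₂sin(4x) + 3/8.


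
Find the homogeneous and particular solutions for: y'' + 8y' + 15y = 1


Characteristic roots of r² + 8r + 15 = 0 are -3, -5.
y_h = C₁e^(-3x) + C₂e^(-5x).
Constant forcing; try y_p = A. Then 15A = 1 ⇒ A = 1/15.
General solution: y = C₁e^(-3x) + C₂e^(-5x) + 1/15.


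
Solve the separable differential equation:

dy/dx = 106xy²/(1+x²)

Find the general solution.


Separate: dy/y² = 106x/(1+x²) dx.
Integrate LHS: ∫ dy/y² = -1/y.
Integrate RHS via u = 1+x²: 53ln(1+x²) + C.
Result: -1/y = 53ln(1+x²) + C.


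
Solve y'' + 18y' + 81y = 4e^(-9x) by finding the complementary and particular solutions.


Characteristic polynomial (r + 9)² = 0; repeated root r = -9.
y_h = (C₁ + C₂x)e^(-9x). Forcing matches the repeated root (resonance), so try y_p = Ax² e^(-9x).
Substitute and solve for A: 2A = 4, so A = 2.
General solution: y = (C₁ + C₂x + 2x²)e^(-9x).


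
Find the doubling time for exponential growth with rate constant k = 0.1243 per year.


Exponential growth: P(t) = P₀ e^(0.1243t). Set P(t)/P₀ = 2: e^(0.1243t) = 2.
Solve: t = ln(2)/0.1243 ≈ 5.58 years.


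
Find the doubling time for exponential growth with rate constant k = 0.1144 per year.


Exponential growth: P(t) = P₀ e^(0.1144t). Set P(t)/P₀ = 2: e^(0.1144t) = 2.
Solve: t = ln(2)/0.1144 ≈ 6.06 years.


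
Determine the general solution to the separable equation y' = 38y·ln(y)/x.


Separate: dy/[y ln(y)] = 38 dx/x.
Substitute u = ln(y): du/u = 38 dx/x.
Integrate: ln|ln(y)| = 38ln|x| + C₀, hence ln(y) = C·x^38.


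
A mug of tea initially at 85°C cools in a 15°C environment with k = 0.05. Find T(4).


Newton's law: dT/dt = -k(T - T_a) has solution T(t) = T_a + (T₀ - T_a)e^(-kt).
Plug in T_a = 15, T₀ = 85, k = 0.05, t = 4: T(4) = 15 + (70)e^(-0.20) ≈ 72.3°C.


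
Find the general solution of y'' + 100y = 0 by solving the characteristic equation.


Characteristic equation: r² + 100 = 0.
Discriminant is negative; roots r = 0 ± 10i (complex conjugate pair).
General solution uses e^(α x)(C₁ cos(β x) + C₂ sin(β x)): y = C₁cos(10x) + C₂sin(10x).


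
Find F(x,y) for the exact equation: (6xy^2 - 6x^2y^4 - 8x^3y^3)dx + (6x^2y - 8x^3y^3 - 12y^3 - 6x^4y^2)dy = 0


Check exactness: ∂M/∂y = 12xy - 24x^2y^3 - 24x^3y^2 and ∂N/∂x = 12xy - 24x^2y^3 - 24x^3y^2; equal, so the equation is exact.
Integrate M with respect to x (treating y as constant): ∫M dx = 3x^2y^2 - 2x^3y^4 - 2x^4y^3 + h(y).
Differentiate w.r.t. y and set equal to N: the x-dependent terms already match, leaving h'(y) = -12y^3. Integrate: h(y) = -3y^4.
So F(x,y) = 3x^2y^2 - 2x^3y^4 - 3y^4 - 2x^4y^3.
General solution: 3x^2y^2 - 2x^3y^4 - 3y^4 - 2x^4y^3 = C.


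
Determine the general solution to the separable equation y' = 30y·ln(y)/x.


Separate: dy/[y ln(y)] = 30 dx/x.
Substitute u = ln(y): du/u = 30 dx/x.
Integrate: ln|ln(y)| = 30ln|x| + C₀, hence ln(y) = C·x^30.


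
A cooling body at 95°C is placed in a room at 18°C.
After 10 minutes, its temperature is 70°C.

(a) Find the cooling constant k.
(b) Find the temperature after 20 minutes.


Newton's law: T(t) = T_a + (T₀ - T_a)e^(-kt).
(a) Use T(10) = 70: (70 - 18)/(95 - 18) = e^(-k·10), so k = -ln(0.675)/10 ≈ 0.0393.
(b) Apply k to t = 20: T(20) = 18 + (77)e^(-0.785) ≈ 53.1°C.


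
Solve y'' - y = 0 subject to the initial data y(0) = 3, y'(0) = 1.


Characteristic roots of r² - 1 = 0 are -1, 1.
General solution y = c₁ e^(-x) + c₂ e^(x).
Apply y(0) = 3: c₁ + c₂ = 3. Apply y'(0) = 1: -1 c₁ + 1 c₂ = 1.
Solve: c₁ = 1, c₂ = 2.
Particular solution: y = e^(-x) + 2e^(x).


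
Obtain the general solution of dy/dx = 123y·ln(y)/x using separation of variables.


Separate: dy/[y ln(y)] = 123 dx/x.
Substitute u = ln(y): du/u = 123 dx/x.
Integrate: ln|ln(y)| = 123ln|x| + C₀, hence ln(y) = C·x^123.


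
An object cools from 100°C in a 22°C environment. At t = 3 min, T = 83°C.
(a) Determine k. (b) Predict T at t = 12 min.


Newton's law: T(t) = T_a + (T₀ - T_a)e^(-kt).
(a) Use T(3) = 83: (83 - 22)/(100 - 22) = e^(-k·3), so k = -ln(0.782)/3 ≈ 0.0819.
(b) Apply k to t = 12: T(12) = 22 + (78)e^(-0.983) ≈ 51.2°C.


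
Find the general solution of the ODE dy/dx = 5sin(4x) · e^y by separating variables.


Separate: e^(-y) dy = 5sin(4x) dx.
Integrate: -e^(-y) = -(5/4)cos(4x) + C₀.
Rearrange: e^(-y) = (5/4)cos(4x) + C.


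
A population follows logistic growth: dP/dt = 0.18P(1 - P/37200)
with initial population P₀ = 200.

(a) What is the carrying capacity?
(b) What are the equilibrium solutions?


Logistic ODE dP/dt = 0.18P(1 - P/37200) has equilibria where dP/dt = 0, i.e. P = 0 or P = 37200.
The coefficient (1 - P/K) = 0 when P = K, identifying K = 37200 as the carrying capacity.
(a) K = 37200; (b) equilibria P = 0 and P = 37200.


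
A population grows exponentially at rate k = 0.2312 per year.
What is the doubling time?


Exponential growth: P(t) = P₀ e^(0.2312t). Set P(t)/P₀ = 2: e^(0.2312t) = 2.
Solve: t = ln(2)/0.2312 ≈ 3.00 years.


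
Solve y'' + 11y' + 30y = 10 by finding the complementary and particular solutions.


Characteristic roots of r² + 11r + 30 = 0 are -6, -5.
y_h = C₁e^(-6x) + C₂e^(-5x).
Constant forcing; try y_p = A. Then 30A = 10 ⇒ A = 1/3.
General solution: y = C₁e^(-6x) + C₂e^(-5x) + 1/3.


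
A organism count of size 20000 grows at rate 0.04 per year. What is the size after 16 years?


The ODE dP/dt = 0.04P has solution P(t) = P(0)e^(0.04t).
Substitute P(0) = 20000 and t = 16: P(16) = 20000 e^(0.64) ≈ 37930.


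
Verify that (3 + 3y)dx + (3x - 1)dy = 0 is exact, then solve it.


Check exactness: ∂M/∂y = 3 and ∂N/∂x = 3; equal, so the equation is exact.
Integrate M with respect to x (treating y as constant): ∫M dx = 3x + 3xy + h(y).
Differentiate w.r.t. y and set equal to N: the x-dependent terms already match, leaving h'(y) = -1. Integrate: h(y) = -y.
So F(x,y) = 3x + 3xy - y.
General solution: 3x + 3xy - y = C.


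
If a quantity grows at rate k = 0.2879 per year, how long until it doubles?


Exponential growth: P(t) = P₀ e^(0.2879t). Set P(t)/P₀ = 2: e^(0.2879t) = 2.
Solve: t = ln(2)/0.2879 ≈ 2.41 years.


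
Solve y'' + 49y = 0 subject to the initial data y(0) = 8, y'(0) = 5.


Characteristic roots of r² + 49 = 0 are ±7i, so y = C₁cos(7x) + C₂sin(7x).
Apply y(0) = 8: C₁ = 8. Differentiate and apply y'(0) = 5: 7·C₂ = 5, so C₂ = 5/7.
Particular solution: y = 8cos(7x) + (5/7)sin(7x).


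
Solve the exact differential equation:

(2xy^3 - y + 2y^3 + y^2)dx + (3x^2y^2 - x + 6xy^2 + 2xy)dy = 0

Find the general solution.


Check exactness: ∂M/∂y = 6xy^2 - 1 + 6y^2 + 2y and ∂N/∂x = 6xy^2 - 1 + 6y^2 + 2y; equal, so the equation is exact.
Integrate M with respect to x (treating y as constant): ∫M dx = x^2y^3 - xy + 2xy^3 + xy^2 + h(y).
Differentiate w.r.t. y and set equal to N: all terms match, so h'(y) = 0 and h is a constant absorbed into C.
General solution: x^2y^3 - xy + 2xy^3 + xy^2 = C.


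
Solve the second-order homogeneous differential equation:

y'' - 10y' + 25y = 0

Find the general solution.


Characteristic equation: r² - 10r + 25 = 0, i.e. (r - 5)² = 0.
Repeated root r = 5; include an x factor for the second linearly independent solution.
General solution: y = (C₁ + C₂x)e^(5x).


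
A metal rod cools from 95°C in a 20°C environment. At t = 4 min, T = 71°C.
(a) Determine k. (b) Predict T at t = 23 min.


Newton's law: T(t) = T_a + (T₀ - T_a)e^(-kt).
(a) Use T(4) = 71: (71 - 20)/(95 - 20) = e^(-k·4), so k = -ln(0.680)/4 ≈ 0.0964.
(b) Apply k to t = 23: T(23) = 20 + (75)e^(-2.218) ≈ 28.2°C.


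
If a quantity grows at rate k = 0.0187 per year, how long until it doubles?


Exponential growth: P(t) = P₀ e^(0.0187t). Set P(t)/P₀ = 2: e^(0.0187t) = 2.
Solve: t = ln(2)/0.0187 ≈ 37.07 years.


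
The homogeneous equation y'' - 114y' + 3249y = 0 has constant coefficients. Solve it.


Characteristic equation: r² - 114r + 3249 = 0, i.e. (r - 57)² = 0.
Repeated root r = 57; include an x factor for the second linearly independent solution.
General solution: y = (C₁ + C₂x)e^(57x).


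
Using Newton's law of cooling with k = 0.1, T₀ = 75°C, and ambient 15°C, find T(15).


Newton's law: dT/dt = -k(T - T_a) has solution T(t) = T_a + (T₀ - T_a)e^(-kt).
Plug in T_a = 15, T₀ = 75, k = 0.1, t = 15: T(15) = 15 + (60)e^(-1.50) ≈ 28.4°C.


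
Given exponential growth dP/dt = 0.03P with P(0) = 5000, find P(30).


The ODE dP/dt = 0.03P has solution P(t) = P(0)e^(0.03t).
Substitute P(0) = 5000 and t = 30: P(30) = 5000 e^(0.90) ≈ 12298.


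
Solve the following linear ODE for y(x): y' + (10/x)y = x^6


P(x) = 10/x ⇒ μ = x^10.
(x^10 y)' = x^16 ⇒ x^10 y = x^17/(17) + C.
Solve for y: y = (1/17)x^7 + C/x^10.


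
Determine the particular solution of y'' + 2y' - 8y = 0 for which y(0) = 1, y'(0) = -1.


Characteristic roots of r² + 2r - 8 = 0 are 2, -4.
General solution y = c₁ e^(2x) + c₂ e^(-4x).
Apply y(0) = 1: c₁ + c₂ = 1. Apply y'(0) = -1: 2 c₁ - 4 c₂ = -1.
Solve: c₁ = 1/2, c₂ = 1/2.
Particular solution: y = (1/2)e^(2x) + (1/2)e^(-4x).


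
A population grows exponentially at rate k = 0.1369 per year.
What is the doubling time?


Exponential growth: P(t) = P₀ e^(0.1369t). Set P(t)/P₀ = 2: e^(0.1369t) = 2.
Solve: t = ln(2)/0.1369 ≈ 5.06 years.


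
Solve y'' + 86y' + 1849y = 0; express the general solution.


Characteristic equation: r² + 86r + 1849 = 0, i.e. (r + 43)² = 0.
Repeated root r = -43; include an x factor for the second linearly independent solution.
General solution: y = (C₁ + C₂x)e^(-43x).


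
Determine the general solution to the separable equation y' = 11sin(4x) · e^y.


Separate: e^(-y) dy = 11sin(4x) dx.
Integrate: -e^(-y) = -(11/4)cos(4x) + C₀.
Rearrange: e^(-y) = (11/4)cos(4x) + C.


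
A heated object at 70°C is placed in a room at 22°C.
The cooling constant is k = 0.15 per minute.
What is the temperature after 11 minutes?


Newton's law: dT/dt = -k(T - T_a) has solution T(t) = T_a + (T₀ - T_a)e^(-kt).
Plug in T_a = 22, T₀ = 70, k = 0.15, t = 11: T(11) = 22 + (48)e^(-1.65) ≈ 31.2°C.


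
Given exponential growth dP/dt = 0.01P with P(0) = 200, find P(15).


The ODE dP/dt = 0.01P has solution P(t) = P(0)e^(0.01t).
Substitute P(0) = 200 and t = 15: P(15) = 200 e^(0.15) ≈ 232.


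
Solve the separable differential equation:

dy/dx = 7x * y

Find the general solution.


Separate variables: dy/y = 7x dx.
Integrate: ln|y| = (7/2)x^2 + C₀.
Exponentiate: y = Ce^((7/2)x^2).


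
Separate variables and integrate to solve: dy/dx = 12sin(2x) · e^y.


Separate: e^(-y) dy = 12sin(2x) dx.
Integrate: -e^(-y) = -6cos(2x) + C₀.
Rearrange: e^(-y) = 6cos(2x) + C.


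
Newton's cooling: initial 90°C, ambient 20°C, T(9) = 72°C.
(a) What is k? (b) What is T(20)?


Newton's law: T(t) = T_a + (T₀ - T_a)e^(-kt).
(a) Use T(9) = 72: (72 - 20)/(90 - 20) = e^(-k·9), so k = -ln(0.743)/9 ≈ 0.0330.
(b) Apply k to t = 20: T(20) = 20 + (70)e^(-0.661) ≈ 56.2°C.


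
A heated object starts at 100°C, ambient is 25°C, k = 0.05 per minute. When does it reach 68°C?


From T(t) = T_a + (T₀ - T_a)e^(-kt), set T(t) = 68:
(68 - 25) / (100 - 25) = e^(-0.05t), so t = -ln(0.573)/0.05 ≈ 11.1 minutes.


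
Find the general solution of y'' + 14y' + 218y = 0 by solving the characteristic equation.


Characteristic equation: r² + 14r + 218 = 0.
Discriminant is negative; roots r = -7 ± 13i (complex conjugate pair).
General solution uses e^(α x)(C₁ cos(β x) + C₂ sin(β x)): y = e^(-7x)(C₁cos(13x) + C₂sin(13x)).


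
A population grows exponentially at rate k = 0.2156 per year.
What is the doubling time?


Exponential growth: P(t) = P₀ e^(0.2156t). Set P(t)/P₀ = 2: e^(0.2156t) = 2.
Solve: t = ln(2)/0.2156 ≈ 3.21 years.


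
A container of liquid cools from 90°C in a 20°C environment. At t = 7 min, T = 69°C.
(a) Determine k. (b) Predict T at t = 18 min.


Newton's law: T(t) = T_a + (T₀ - T_a)e^(-kt).
(a) Use T(7) = 69: (69 - 20)/(90 - 20) = e^(-k·7), so k = -ln(0.700)/7 ≈ 0.0510.
(b) Apply k to t = 18: T(18) = 20 + (70)e^(-0.917) ≈ 48.0°C.


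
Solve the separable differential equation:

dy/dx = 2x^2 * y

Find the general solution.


Separate variables: dy/y = 2x^2 dx.
Integrate: ln|y| = (2/3)x^3 + C₀.
Exponentiate: y = Ce^((2/3)x^3).


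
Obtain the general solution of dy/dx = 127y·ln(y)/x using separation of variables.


Separate: dy/[y ln(y)] = 127 dx/x.
Substitute u = ln(y): du/u = 127 dx/x.
Integrate: ln|ln(y)| = 127ln|x| + C₀, hence ln(y) = C·x^127.


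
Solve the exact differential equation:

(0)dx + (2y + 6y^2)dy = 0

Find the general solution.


Check exactness: ∂M/∂y = 0 and ∂N/∂x = 0; equal, so the equation is exact.
Integrate M with respect to x (treating y as constant): ∫M dx = 0 + h(y).
Differentiate w.r.t. y and set equal to N: the x-dependent terms already match, leaving h'(y) = 2y + 6y^2. Integrate: h(y) = y^2 + 2y^3.
So F(x,y) = y^2 + 2y^3.
General solution: y^2 + 2y^3 = C.


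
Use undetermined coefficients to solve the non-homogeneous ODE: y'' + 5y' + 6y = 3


Characteristic roots of r² + 5r + 6 = 0 are -2, -3.
y_h = C₁e^(-2x) + C₂e^(-3x).
Constant forcing; try y_p = A. Then 6A = 3 ⇒ A = 1/2.
General solution: y = C₁e^(-2x) + C₂e^(-3x) + 1/2.


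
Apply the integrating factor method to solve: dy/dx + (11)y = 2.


P(x) = 11, Q(x) = 2; integrating factor μ = e^(11x).
(μ y)' = 2e^(11x) ⇒ μ y = (2/11)e^(11x) + C.
Divide by μ: y = 2/11 + Ce^(-11x).


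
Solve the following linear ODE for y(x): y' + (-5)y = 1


P(x) = -5 ⇒ μ = e^(-5x).
(μ y)' = e^(-5x) ⇒ μ y = -(1/5)e^(-5x) + C.
Divide by μ: y = -1/5 + Ce^(5x).


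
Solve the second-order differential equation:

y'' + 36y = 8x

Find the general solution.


Homogeneous: r² + 36 = 0 ⇒ r = ±6i, y_h = C₁cos(6x) + C₂sin(6x).
Polynomial forcing; try y_p = Ax + B. Then y_p'' + 36 y_p = 36(Ax + B) = 8x, so B = 0 and A = 2/9.
General solution: y = C₁cos(6x) + C₂sin(6x) + (2/9)x.


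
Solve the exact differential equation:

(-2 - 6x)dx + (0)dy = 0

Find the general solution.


Check exactness: ∂M/∂y = 0 and ∂N/∂x = 0; equal, so the equation is exact.
Integrate M with respect to x (treating y as constant): ∫M dx = -2x - 3x^2 + h(y).
Differentiate w.r.t. y and set equal to N: all terms match, so h'(y) = 0 and h is a constant absorbed into C.
General solution: -2x - 3x^2 = C.


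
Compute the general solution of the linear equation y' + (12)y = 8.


P(x) = 12, Q(x) = 8; integrating factor μ = e^(12x).
(μ y)' = 8e^(12x) ⇒ μ y = (2/3)e^(12x) + C.
Divide by μ: y = 2/3 + Ce^(-12x).


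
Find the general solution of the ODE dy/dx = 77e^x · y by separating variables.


Separate variables: dy/y = 77e^x dx.
Integrate: ln|y| = 77e^x + C₀.
Exponentiate: y = Ce^(77e^x).


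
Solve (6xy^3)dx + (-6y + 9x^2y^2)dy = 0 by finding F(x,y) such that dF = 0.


Check exactness: ∂M/∂y = 18xy^2 and ∂N/∂x = 18xy^2; equal, so the equation is exact.
Integrate M with respect to x (treating y as constant): ∫M dx = 3x^2y^3 + h(y).
Differentiate w.r.t. y and set equal to N: the x-dependent terms already match, leaving h'(y) = -6y. Integrate: h(y) = -3y^2.
So F(x,y) = -3y^2 + 3x^2y^3.
General solution: -3y^2 + 3x^2y^3 = C.


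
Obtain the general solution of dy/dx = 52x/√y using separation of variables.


Separate: √y dy = 52x dx.
Integrate: (2/3)y^(3/2) = 26x² + C.


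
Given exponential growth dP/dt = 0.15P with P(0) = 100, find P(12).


The ODE dP/dt = 0.15P has solution P(t) = P(0)e^(0.15t).
Substitute P(0) = 100 and t = 12: P(12) = 100 e^(1.80) ≈ 605.


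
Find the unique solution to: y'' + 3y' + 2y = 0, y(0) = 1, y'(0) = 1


Characteristic roots of r² + 3r + 2 = 0 are -1, -2.
General solution y = c₁ e^(-x) + c₂ e^(-2x).
Apply y(0) = 1: c₁ + c₂ = 1. Apply y'(0) = 1: -1 c₁ - 2 c₂ = 1.
Solve: c₁ = 3, c₂ = -2.
Particular solution: y = 3e^(-x) - 2e^(-2x).


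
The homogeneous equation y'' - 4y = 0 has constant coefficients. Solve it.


Characteristic equation: r² - 4 = 0.
Factor: (r - 2)(r + 2) = 0 ⇒ r = 2, -2 (distinct real).
General solution: y = C₁e^(2x) + C₂e^(-2x).


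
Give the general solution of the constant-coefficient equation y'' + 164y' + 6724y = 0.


Characteristic equation: r² + 164r + 6724 = 0, i.e. (r + 82)² = 0.
Repeated root r = -82; include an x factor for the second linearly independent solution.
General solution: y = (C₁ + C₂x)e^(-82x).


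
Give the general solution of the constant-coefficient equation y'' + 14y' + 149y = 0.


Characteristic equation: r² + 14r + 149 = 0.
Discriminant is negative; roots r = -7 ± 10i (complex conjugate pair).
General solution uses e^(α x)(C₁ cos(β x) + C₂ sin(β x)): y = e^(-7x)(C₁cos(10x) + C₂sin(10x)).


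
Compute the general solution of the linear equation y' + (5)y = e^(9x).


P(x) = 5 ⇒ μ = e^(5x).
(μ y)' = e^(14x) ⇒ μ y = e^(14x)/14 + C.
Divide by μ: y = (1/14)e^(9x) + Ce^(-5x).


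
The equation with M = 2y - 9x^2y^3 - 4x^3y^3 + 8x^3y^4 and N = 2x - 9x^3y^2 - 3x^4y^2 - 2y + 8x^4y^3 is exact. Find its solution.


Check exactness: ∂M/∂y = 2 - 27x^2y^2 - 12x^3y^2 + 32x^3y^3 and ∂N/∂x = 2 - 27x^2y^2 - 12x^3y^2 + 32x^3y^3; equal, so the equation is exact.
Integrate M with respect to x (treating y as constant): ∫M dx = 2xy - 3x^3y^3 - x^4y^3 + 2x^4y^4 + h(y).
Differentiate w.r.t. y and set equal to N: the x-dependent terms already match, leaving h'(y) = -2y. Integrate: h(y) = -y^2.
So F(x,y) = 2xy - 3x^3y^3 - x^4y^3 - y^2 + 2x^4y^4.
General solution: 2xy - 3x^3y^3 - x^4y^3 - y^2 + 2x^4y^4 = C.


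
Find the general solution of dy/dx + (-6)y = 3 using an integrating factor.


P(x) = -6 ⇒ μ = e^(-6x).
(μ y)' = 3e^(-6x) ⇒ μ y = -(1/2)e^(-6x) + C.
Divide by μ: y = -1/2 + Ce^(6x).


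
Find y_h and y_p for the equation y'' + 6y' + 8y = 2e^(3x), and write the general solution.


Characteristic roots of r² + 6r + 8 = 0 are -4, -2.
y_h = C₁e^(-4x) + C₂e^(-2x).
Forcing exponent 3 is not a characteristic root; try y_p = Ae^(3x).
Substitute: A·(9 + (6)·3 + (8)) = A·35 = 2, so A = 2/35.
General solution: y = C₁e^(-4x) + C₂e^(-2x) + (2/35)e^(3x).


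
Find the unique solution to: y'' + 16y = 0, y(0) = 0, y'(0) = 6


Characteristic roots of r² + 16 = 0 are ±4i, so y = C₁cos(4x) + C₂sin(4x).
Apply y(0) = 0: C₁ = 0. Differentiate and apply y'(0) = 6: 4·C₂ = 6, so C₂ = 3/2.
Particular solution: y = (3/2)sin(4x).


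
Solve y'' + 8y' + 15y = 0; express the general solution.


Characteristic equation: r² + 8r + 15 = 0.
Factor: (r + 5)(r + 3) = 0 ⇒ r = -5, -3 (distinct real).
General solution: y = C₁e^(-5x) + C₂e^(-3x).


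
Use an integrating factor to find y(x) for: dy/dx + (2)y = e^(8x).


P(x) = 2 ⇒ μ = e^(2x).
(μ y)' = e^(10x) ⇒ μ y = e^(10x)/10 + C.
Divide by μ: y = (1/10)e^(8x) + Ce^(-2x).


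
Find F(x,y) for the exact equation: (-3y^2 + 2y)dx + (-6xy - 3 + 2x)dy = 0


Check exactness: ∂M/∂y = -6y + 2 and ∂N/∂x = -6y + 2; equal, so the equation is exact.
Integrate M with respect to x (treating y as constant): ∫M dx = -3xy^2 + 2xy + h(y).
Differentiate w.r.t. y and set equal to N: the x-dependent terms already match, leaving h'(y) = -3. Integrate: h(y) = -3y.
So F(x,y) = -3xy^2 - 3y + 2xy.
General solution: -3xy^2 - 3y + 2xy = C.


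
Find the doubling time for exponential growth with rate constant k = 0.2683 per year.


Exponential growth: P(t) = P₀ e^(0.2683t). Set P(t)/P₀ = 2: e^(0.2683t) = 2.
Solve: t = ln(2)/0.2683 ≈ 2.58 years.


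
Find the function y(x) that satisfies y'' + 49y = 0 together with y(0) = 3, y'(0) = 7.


Characteristic roots of r² + 49 = 0 are ±7i, so y = C₁cos(7x) + C₂sin(7x).
Apply y(0) = 3: C₁ = 3. Differentiate and apply y'(0) = 7: 7·C₂ = 7, so C₂ = 1.
Particular solution: y = 3cos(7x) + sin(7x).


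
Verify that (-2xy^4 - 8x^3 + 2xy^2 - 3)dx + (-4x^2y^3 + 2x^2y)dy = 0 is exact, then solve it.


Check exactness: ∂M/∂y = -8xy^3 + 4xy and ∂N/∂x = -8xy^3 + 4xy; equal, so the equation is exact.
Integrate M with respect to x (treating y as constant): ∫M dx = -x^2y^4 - 2x^4 + x^2y^2 - 3x + h(y).
Differentiate w.r.t. y and set equal to N: all terms match, so h'(y) = 0 and h is a constant absorbed into C.
General solution: -x^2y^4 - 2x^4 + x^2y^2 - 3x = C.


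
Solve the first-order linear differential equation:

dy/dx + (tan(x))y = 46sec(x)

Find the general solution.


P(x) = tan(x) ⇒ μ = e^(∫tan(x)dx) = sec(x).
(sec(x) y)' = 46sec²(x) ⇒ sec(x) y = 46tan(x) + C.
Multiply by cos(x): y = 46sin(x) + C·cos(x).


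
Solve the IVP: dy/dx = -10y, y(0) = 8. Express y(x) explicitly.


General solution of y' = -10y is y = Ce^(-10x).
Apply y(0) = 8: C = 8.
Particular solution: y = 8e^(-10x).


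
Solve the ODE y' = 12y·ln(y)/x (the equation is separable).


Separate: dy/[y ln(y)] = 12 dx/x.
Substitute u = ln(y): du/u = 12 dx/x.
Integrate: ln|ln(y)| = 12ln|x| + C₀, hence ln(y) = C·x^12.


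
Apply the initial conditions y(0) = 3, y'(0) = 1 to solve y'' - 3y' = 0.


Characteristic roots of r² - 3r = 0 are 0, 3.
General solution y = c₁ + c₂ e^(3x).
Apply y(0) = 3: c₁ + c₂ = 3. Apply y'(0) = 1: 0 c₁ + 3 c₂ = 1.
Solve: c₁ = 8/3, c₂ = 1/3.
Particular solution: y = 8/3 + (1/3)e^(3x).


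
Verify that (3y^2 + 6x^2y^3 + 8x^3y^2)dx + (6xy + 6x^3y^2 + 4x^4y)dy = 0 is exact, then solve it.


Check exactness: ∂M/∂y = 6y + 18x^2y^2 + 16x^3y and ∂N/∂x = 6y + 18x^2y^2 + 16x^3y; equal, so the equation is exact.
Integrate M with respect to x (treating y as constant): ∫M dx = 3xy^2 + 2x^3y^3 + 2x^4y^2 + h(y).
Differentiate w.r.t. y and set equal to N: all terms match, so h'(y) = 0 and h is a constant absorbed into C.
General solution: 3xy^2 + 2x^3y^3 + 2x^4y^2 = C.


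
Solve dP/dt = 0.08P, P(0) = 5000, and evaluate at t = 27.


The ODE dP/dt = 0.08P has solution P(t) = P(0)e^(0.08t).
Substitute P(0) = 5000 and t = 27: P(27) = 5000 e^(2.16) ≈ 43356.


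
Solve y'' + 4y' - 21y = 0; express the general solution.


Characteristic equation: r² + 4r - 21 = 0.
Factor: (r + 7)(r - 3) = 0 ⇒ r = -7, 3 (distinct real).
General solution: y = C₁e^(-7x) + C₂e^(3x).


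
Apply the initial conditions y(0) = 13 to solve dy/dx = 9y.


General solution of y' = 9y is y = Ce^(9x).
Apply y(0) = 13: C = 13.
Particular solution: y = 13e^(9x).


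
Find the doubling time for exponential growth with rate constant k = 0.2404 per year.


Exponential growth: P(t) = P₀ e^(0.2404t). Set P(t)/P₀ = 2: e^(0.2404t) = 2.
Solve: t = ln(2)/0.2404 ≈ 2.88 years.


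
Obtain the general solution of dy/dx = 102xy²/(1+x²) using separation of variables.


Separate: dy/y² = 102x/(1+x²) dx.
Integrate LHS: ∫ dy/y² = -1/y.
Integrate RHS via u = 1+x²: 51ln(1+x²) + C.
Result: -1/y = 51ln(1+x²) + C.


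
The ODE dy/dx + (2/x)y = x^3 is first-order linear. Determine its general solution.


P(x) = 2/x ⇒ μ = x^2.
(x^2 y)' = x^5 ⇒ x^2 y = x^6/(6) + C.
Solve for y: y = (1/6)x^4 + C/x^2.


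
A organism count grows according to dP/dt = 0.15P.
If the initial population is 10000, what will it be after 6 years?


The ODE dP/dt = 0.15P has solution P(t) = P(0)e^(0.15t).
Substitute P(0) = 10000 and t = 6: P(6) = 10000 e^(0.90) ≈ 24596.


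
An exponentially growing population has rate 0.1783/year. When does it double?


Exponential growth: P(t) = P₀ e^(0.1783t). Set P(t)/P₀ = 2: e^(0.1783t) = 2.
Solve: t = ln(2)/0.1783 ≈ 3.89 years.


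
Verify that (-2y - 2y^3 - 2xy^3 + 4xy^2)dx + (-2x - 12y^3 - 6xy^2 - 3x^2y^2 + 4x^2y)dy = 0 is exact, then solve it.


Check exactness: ∂M/∂y = -2 - 6y^2 - 6xy^2 + 8xy and ∂N/∂x = -2 - 6y^2 - 6xy^2 + 8xy; equal, so the equation is exact.
Integrate M with respect to x (treating y as constant): ∫M dx = -2xy - 2xy^3 - x^2y^3 + 2x^2y^2 + h(y).
Differentiate w.r.t. y and set equal to N: the x-dependent terms already match, leaving h'(y) = -12y^3. Integrate: h(y) = -3y^4.
So F(x,y) = -2xy - 3y^4 - 2xy^3 - x^2y^3 + 2x^2y^2.
General solution: -2xy - 3y^4 - 2xy^3 - x^2y^3 + 2x^2y^2 = C.


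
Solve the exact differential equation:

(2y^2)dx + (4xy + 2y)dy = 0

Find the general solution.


Check exactness: ∂M/∂y = 4y and ∂N/∂x = 4y; equal, so the equation is exact.
Integrate M with respect to x (treating y as constant): ∫M dx = 2xy^2 + h(y).
Differentiate w.r.t. y and set equal to N: the x-dependent terms already match, leaving h'(y) = 2y. Integrate: h(y) = y^2.
So F(x,y) = 2xy^2 + y^2.
General solution: 2xy^2 + y^2 = C.
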